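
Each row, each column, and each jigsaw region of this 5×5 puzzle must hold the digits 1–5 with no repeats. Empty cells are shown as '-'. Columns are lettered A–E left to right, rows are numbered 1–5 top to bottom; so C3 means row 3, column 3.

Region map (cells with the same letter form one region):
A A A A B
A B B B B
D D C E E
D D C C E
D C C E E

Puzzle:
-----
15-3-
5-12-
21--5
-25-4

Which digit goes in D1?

5

E2 = 2: row 2 has {1,3,5}; col 5 has {4,5}; region has {3,5} → only 2 remains.
E3 = 3: row 3 has {1,2,5}; col 5 has {2,4,5}; region has {2,4,5} → only 3 remains.
D4 = 4: row 4 has {1,2,5}; col 4 has {2,3}; region has {1,2,5} → only 4 remains.
A5 = 3: row 5 has {2,4,5}; col 1 has {1,2,5}; region has {1,2,5} → only 3 remains.
D5 = 1: row 5 has {2,3,4,5}; col 4 has {2,3,4}; region has {2,3,4,5} → only 1 remains.
A1 = 4: row 1 has {}; col 1 has {1,2,3,5}; region has {1} → only 4 remains.
B1 = 3: row 1 has {4}; col 2 has {1,2,5}; region has {1,4} → only 3 remains.
C1 = 2: row 1 has {3,4}; col 3 has {1,5}; region has {1,3,4} → only 2 remains.
D1 = 5: row 1 has {2,3,4}; col 4 has {1,2,3,4}; region has {1,2,3,4} → only 5 remains.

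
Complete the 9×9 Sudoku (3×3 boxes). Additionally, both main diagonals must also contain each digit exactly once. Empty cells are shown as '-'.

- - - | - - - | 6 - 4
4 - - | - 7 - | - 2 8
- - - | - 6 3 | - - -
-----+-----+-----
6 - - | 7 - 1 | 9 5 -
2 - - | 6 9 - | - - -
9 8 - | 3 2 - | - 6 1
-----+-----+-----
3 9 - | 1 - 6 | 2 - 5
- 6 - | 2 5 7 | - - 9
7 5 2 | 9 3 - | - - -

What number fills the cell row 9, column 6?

row 2, column 4 = 5: row 2 has {2,4,7,8}; col 4 has {1,2,3,6,7,9}; box has {3,6,7} → only 5 remains.
row 2, column 6 = 9: row 2 has {2,4,5,7,8}; col 6 has {1,3,6,7}; box has {3,5,6,7} → only 9 remains.
row 3, column 7 = 5: row 3 has {3,6}; col 7 has {2,6,9}; box has {2,4,6,8}; anti-diagonal has {1,2,3,4,6,7,9} → only 5 remains.
row 3, column 9 = 7: row 3 has {3,5,6}; col 9 has {1,4,5,8,9}; box has {2,4,5,6,8} → only 7 remains.
row 5, column 9 = 3: row 5 has {2,6,9}; col 9 has {1,4,5,7,8,9}; box has {1,5,6,9} → only 3 remains.
row 7, column 3 = 8: row 7 has {1,2,3,5,6,9}; col 3 has {2}; box has {2,3,5,6,7,9}; anti-diagonal has {1,2,3,4,5,6,7,9} → only 8 remains.
row 7, column 5 = 4: row 7 has {1,2,3,5,6,8,9}; col 5 has {2,3,5,6,7,9}; box has {1,2,3,5,6,7,9} → only 4 remains.
row 7, column 8 = 7: row 7 has {1,2,3,4,5,6,8,9}; col 8 has {2,5,6}; box has {2,5,9} → only 7 remains.
row 8, column 1 = 1: row 8 has {2,5,6,7,9}; col 1 has {2,3,4,6,7,9}; box has {2,3,5,6,7,8,9} → only 1 remains.
row 8, column 3 = 4: row 8 has {1,2,5,6,7,9}; col 3 has {2,8}; box has {1,2,3,5,6,7,8,9} → only 4 remains.
row 9, column 6 = 8: row 9 has {2,3,5,7,9}; col 6 has {1,3,6,7,9}; box has {1,2,3,4,5,6,7,9} → only 8 remains.

8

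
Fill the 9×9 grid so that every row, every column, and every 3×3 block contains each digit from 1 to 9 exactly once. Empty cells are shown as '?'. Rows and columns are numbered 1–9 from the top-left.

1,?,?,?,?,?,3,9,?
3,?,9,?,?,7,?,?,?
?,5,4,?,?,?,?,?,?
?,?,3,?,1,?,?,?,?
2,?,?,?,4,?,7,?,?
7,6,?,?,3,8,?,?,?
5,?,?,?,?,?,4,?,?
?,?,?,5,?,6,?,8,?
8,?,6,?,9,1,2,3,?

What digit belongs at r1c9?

6

r3c1 = 6 (sole candidate).
r4c4 = 7 (hidden single in row 4).
r9c4 = 4 (sole candidate).
r9c2 = 7 (sole candidate).
r9c9 = 5 (sole candidate).
r5c9 = 3 (hidden single in row 5).
r8c2 = 3 (hidden single in row 8).
r8c1 = 4 (hidden single in row 8).
r4c1 = 9 (sole candidate).
r4c2 = 4 (hidden single in column 2).
r7c2 = 9 (hidden single in column 2).
r5c2 = 1 (hidden single in column 2).
r6c3 = 5 (sole candidate).
r5c3 = 8 (sole candidate).
r1c3 = 7 (hidden single in column 3).
r1c6 = 4 (hidden single in column 6).
r1c5 = 5 (hidden single in row 1).
r2c5 = 6 (hidden single in column 5).
r1c9 = 6: in row 1, 6 can only go here (every other open cell in that row sees a 6).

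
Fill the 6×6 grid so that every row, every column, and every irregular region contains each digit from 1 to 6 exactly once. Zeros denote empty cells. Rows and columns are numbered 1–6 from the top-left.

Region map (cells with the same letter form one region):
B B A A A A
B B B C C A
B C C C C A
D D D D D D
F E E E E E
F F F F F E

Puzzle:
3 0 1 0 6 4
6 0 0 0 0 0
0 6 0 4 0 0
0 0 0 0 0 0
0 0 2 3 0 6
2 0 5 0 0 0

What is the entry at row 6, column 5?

3

row 2, column 3 = 4: row 2 has {6}; col 3 has {1,2,5}; region has {3,6} → only 4 remains.
row 3, column 3 = 3: row 3 has {4,6}; col 3 has {1,2,4,5}; region has {4,6} → only 3 remains.
row 4, column 3 = 6: row 4 has {}; col 3 has {1,2,3,4,5}; region has {} → only 6 remains.
row 6, column 6 = 1: row 6 has {2,5}; col 6 has {4,6}; region has {2,3,6} → only 1 remains.
row 6, column 4 = 6: row 6 has {1,2,5}; col 4 has {3,4}; region has {2,5} → only 6 remains.
row 2, column 6 = 3: in row 2, 3 can only go here (every other open cell in that row sees a 3).
row 5, column 1 = 1: in row 5, 1 can only go here (every other open cell in that row sees a 1).
row 3, column 1 = 5: row 3 has {3,4,6}; col 1 has {1,2,3,6}; region has {3,4,6} → only 5 remains.
row 3, column 6 = 2: row 3 has {3,4,5,6}; col 6 has {1,3,4,6}; region has {1,3,4,6} → only 2 remains.
row 4, column 1 = 4: row 4 has {6}; col 1 has {1,2,3,5,6}; region has {6} → only 4 remains.
row 4, column 6 = 5: row 4 has {4,6}; col 6 has {1,2,3,4,6}; region has {4,6} → only 5 remains.
row 1, column 2 = 2: row 1 has {1,3,4,6}; col 2 has {6}; region has {3,4,5,6} → only 2 remains.
row 1, column 4 = 5: row 1 has {1,2,3,4,6}; col 4 has {3,4,6}; region has {1,2,3,4,6} → only 5 remains.
row 2, column 2 = 1: row 2 has {3,4,6}; col 2 has {2,6}; region has {2,3,4,5,6} → only 1 remains.
row 2, column 4 = 2: row 2 has {1,3,4,6}; col 4 has {3,4,5,6}; region has {3,4,6} → only 2 remains.
row 2, column 5 = 5: row 2 has {1,2,3,4,6}; col 5 has {6}; region has {2,3,4,6} → only 5 remains.
row 3, column 5 = 1: row 3 has {2,3,4,5,6}; col 5 has {5,6}; region has {2,3,4,5,6} → only 1 remains.
row 4, column 2 = 3: row 4 has {4,5,6}; col 2 has {1,2,6}; region has {4,5,6} → only 3 remains.
row 4, column 4 = 1: row 4 has {3,4,5,6}; col 4 has {2,3,4,5,6}; region has {3,4,5,6} → only 1 remains.
row 4, column 5 = 2: row 4 has {1,3,4,5,6}; col 5 has {1,5,6}; region has {1,3,4,5,6} → only 2 remains.
row 5, column 5 = 4: row 5 has {1,2,3,6}; col 5 has {1,2,5,6}; region has {1,2,3,6} → only 4 remains.
row 6, column 2 = 4: row 6 has {1,2,5,6}; col 2 has {1,2,3,6}; region has {1,2,5,6} → only 4 remains.
row 6, column 5 = 3: row 6 has {1,2,4,5,6}; col 5 has {1,2,4,5,6}; region has {1,2,4,5,6} → only 3 remains.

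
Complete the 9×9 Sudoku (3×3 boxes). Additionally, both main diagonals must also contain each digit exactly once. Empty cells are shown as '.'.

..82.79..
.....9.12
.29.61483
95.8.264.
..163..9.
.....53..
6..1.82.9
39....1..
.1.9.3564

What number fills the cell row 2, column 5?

row 1, column 1 = 1: row 1 has {2,7,8,9}; col 1 has {3,6,9}; box has {2,8,9}; main diagonal has {2,3,4,5,8,9} → only 1 remains.
row 1, column 8 = 5: row 1 has {1,2,7,8,9}; col 8 has {1,4,6,8,9}; box has {1,2,3,4,8,9} → only 5 remains.
row 1, column 9 = 6: row 1 has {1,2,5,7,8,9}; col 9 has {2,3,4,9}; box has {1,2,3,4,5,8,9}; anti-diagonal has {1,2,3,4,9} → only 6 remains.
row 2, column 7 = 7: row 2 has {1,2,9}; col 7 has {1,2,3,4,5,6,9}; box has {1,2,3,4,5,6,8,9} → only 7 remains.
row 3, column 4 = 5: row 3 has {1,2,3,4,6,8,9}; col 4 has {1,2,6,8,9}; box has {1,2,6,7,9} → only 5 remains.
row 5, column 6 = 4: row 5 has {1,3,6,9}; col 6 has {1,2,3,5,7,8,9}; box has {2,3,5,6,8} → only 4 remains.
row 5, column 7 = 8: row 5 has {1,3,4,6,9}; col 7 has {1,2,3,4,5,6,7,9}; box has {3,4,6,9} → only 8 remains.
row 6, column 4 = 7: row 6 has {3,5}; col 4 has {1,2,5,6,8,9}; box has {2,3,4,5,6,8}; anti-diagonal has {1,2,3,4,6,9} → only 7 remains.
row 6, column 8 = 2: row 6 has {3,5,7}; col 8 has {1,4,5,6,8,9}; box has {3,4,6,8,9} → only 2 remains.
row 6, column 9 = 1: row 6 has {2,3,5,7}; col 9 has {2,3,4,6,9}; box has {2,3,4,6,8,9} → only 1 remains.
row 7, column 3 = 5: row 7 has {1,2,6,8,9}; col 3 has {1,8,9}; box has {1,3,6,9}; anti-diagonal has {1,2,3,4,6,7,9} → only 5 remains.
row 8, column 4 = 4: row 8 has {1,3,9}; col 4 has {1,2,5,6,7,8,9}; box has {1,3,8,9} → only 4 remains.
row 8, column 6 = 6: row 8 has {1,3,4,9}; col 6 has {1,2,3,4,5,7,8,9}; box has {1,3,4,8,9} → only 6 remains.
row 8, column 8 = 7: row 8 has {1,3,4,6,9}; col 8 has {1,2,4,5,6,8,9}; box has {1,2,4,5,6,9}; main diagonal has {1,2,3,4,5,8,9} → only 7 remains.
row 8, column 9 = 8: row 8 has {1,3,4,6,7,9}; col 9 has {1,2,3,4,6,9}; box has {1,2,4,5,6,7,9} → only 8 remains.
row 9, column 1 = 8: row 9 has {1,3,4,5,6,9}; col 1 has {1,3,6,9}; box has {1,3,5,6,9}; anti-diagonal has {1,2,3,4,5,6,7,9} → only 8 remains.
row 1, column 5 = 4: row 1 has {1,2,5,6,7,8,9}; col 5 has {3,6}; box has {1,2,5,6,7,9} → only 4 remains.
row 2, column 2 = 6: row 2 has {1,2,7,9}; col 2 has {1,2,5,9}; box has {1,2,8,9}; main diagonal has {1,2,3,4,5,7,8,9} → only 6 remains.
row 2, column 4 = 3: row 2 has {1,2,6,7,9}; col 4 has {1,2,4,5,6,7,8,9}; box has {1,2,4,5,6,7,9} → only 3 remains.
row 2, column 5 = 8: row 2 has {1,2,3,6,7,9}; col 5 has {3,4,6}; box has {1,2,3,4,5,6,7,9} → only 8 remains.

8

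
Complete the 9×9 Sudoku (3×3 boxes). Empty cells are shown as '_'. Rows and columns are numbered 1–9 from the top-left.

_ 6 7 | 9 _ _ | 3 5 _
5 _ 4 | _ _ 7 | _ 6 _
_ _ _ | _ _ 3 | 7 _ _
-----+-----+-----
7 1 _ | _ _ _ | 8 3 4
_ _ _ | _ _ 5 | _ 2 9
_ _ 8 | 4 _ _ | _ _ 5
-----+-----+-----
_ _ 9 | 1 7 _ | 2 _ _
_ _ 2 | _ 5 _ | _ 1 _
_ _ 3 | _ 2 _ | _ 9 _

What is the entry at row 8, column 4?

row 3, column 3 = 1: row 3 has {3,7}; col 3 has {2,3,4,7,8,9}; box has {4,5,6,7} → only 1 remains.
row 5, column 3 = 6: row 5 has {2,5,9}; col 3 has {1,2,3,4,7,8,9}; box has {1,7,8} → only 6 remains.
row 5, column 7 = 1: row 5 has {2,5,6,9}; col 7 has {2,3,7,8}; box has {2,3,4,5,8,9} → only 1 remains.
row 6, column 7 = 6: row 6 has {4,5,8}; col 7 has {1,2,3,7,8}; box has {1,2,3,4,5,8,9} → only 6 remains.
row 6, column 8 = 7: row 6 has {4,5,6,8}; col 8 has {1,2,3,5,6,9}; box has {1,2,3,4,5,6,8,9} → only 7 remains.
row 8, column 7 = 4: row 8 has {1,2,5}; col 7 has {1,2,3,6,7,8}; box has {1,2,9} → only 4 remains.
row 9, column 7 = 5: row 9 has {2,3,9}; col 7 has {1,2,3,4,6,7,8}; box has {1,2,4,9} → only 5 remains.
row 2, column 7 = 9: row 2 has {4,5,6,7}; col 7 has {1,2,3,4,5,6,7,8}; box has {3,5,6,7} → only 9 remains.
row 4, column 3 = 5: row 4 has {1,3,4,7,8}; col 3 has {1,2,3,4,6,7,8,9}; box has {1,6,7,8} → only 5 remains.
row 7, column 8 = 8: row 7 has {1,2,7,9}; col 8 has {1,2,3,5,6,7,9}; box has {1,2,4,5,9} → only 8 remains.
row 3, column 8 = 4: row 3 has {1,3,7}; col 8 has {1,2,3,5,6,7,8,9}; box has {3,5,6,7,9} → only 4 remains.
row 2, column 2 = 3: in row 2, 3 can only go here (every other open cell in that row sees a 3).
row 5, column 2 = 4: row 5 has {1,2,5,6,9}; col 2 has {1,3,6}; box has {1,5,6,7,8} → only 4 remains.
row 7, column 2 = 5: row 7 has {1,2,7,8,9}; col 2 has {1,3,4,6}; box has {2,3,9} → only 5 remains.
row 5, column 1 = 3: row 5 has {1,2,4,5,6,9}; col 1 has {5,7}; box has {1,4,5,6,7,8} → only 3 remains.
row 5, column 5 = 8: row 5 has {1,2,3,4,5,6,9}; col 5 has {2,5,7}; box has {4,5} → only 8 remains.
row 2, column 5 = 1: row 2 has {3,4,5,6,7,9}; col 5 has {2,5,7,8}; box has {3,7,9} → only 1 remains.
row 3, column 5 = 6: row 3 has {1,3,4,7}; col 5 has {1,2,5,7,8}; box has {1,3,7,9} → only 6 remains.
row 4, column 5 = 9: row 4 has {1,3,4,5,7,8}; col 5 has {1,2,5,6,7,8}; box has {4,5,8} → only 9 remains.
row 5, column 4 = 7: row 5 has {1,2,3,4,5,6,8,9}; col 4 has {1,4,9}; box has {4,5,8,9} → only 7 remains.
row 6, column 5 = 3: row 6 has {4,5,6,7,8}; col 5 has {1,2,5,6,7,8,9}; box has {4,5,7,8,9} → only 3 remains.
row 1, column 5 = 4: row 1 has {3,5,6,7,9}; col 5 has {1,2,3,5,6,7,8,9}; box has {1,3,6,7,9} → only 4 remains.
row 1, column 9 = 1: in row 1, 1 can only go here (every other open cell in that row sees a 1).
row 3, column 4 = 5: in row 3, 5 can only go here (every other open cell in that row sees a 5).
row 6, column 6 = 1: in row 6, 1 can only go here (every other open cell in that row sees a 1).
row 7, column 9 = 3: in row 7, 3 can only go here (every other open cell in that row sees a 3).
row 8, column 4 = 3: in row 8, 3 can only go here (every other open cell in that row sees a 3).

3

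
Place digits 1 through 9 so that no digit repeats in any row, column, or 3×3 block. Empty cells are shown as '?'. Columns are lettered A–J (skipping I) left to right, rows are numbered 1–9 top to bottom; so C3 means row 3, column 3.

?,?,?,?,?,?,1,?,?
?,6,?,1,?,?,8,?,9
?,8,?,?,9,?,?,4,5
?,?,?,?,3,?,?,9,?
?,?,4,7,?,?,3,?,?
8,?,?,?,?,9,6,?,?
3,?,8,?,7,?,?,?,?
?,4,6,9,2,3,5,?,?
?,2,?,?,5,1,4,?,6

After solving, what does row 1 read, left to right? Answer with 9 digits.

497285163

E2 = 4 (sole candidate).
E6 = 1 (sole candidate).
D9 = 8 (sole candidate).
A1 = 4: in row 1, 4 can only go here (every other open cell in that row sees a 4).
B7 = 5 (hidden single in row 7).
G7 = 9 (hidden single in row 7).
H9 = 3 (hidden single in row 9).
C2 = 3 (hidden single in row 2).
D3 = 3 (hidden single in row 3).
J1 = 3: in row 1, 3 can only go here (every other open cell in that row sees a 3).
F3 = 6 (hidden single in row 3).
E1 = 8: row 1 has {1,3,4}; col 5 has {1,2,3,4,5,7,9}; box has {1,3,4,6,9} → only 8 remains.
E5 = 6 (sole candidate).
F7 = 4 (sole candidate).
D7 = 6 (sole candidate).
H1 = 6: in row 1, 6 can only go here (every other open cell in that row sees a 6).
A4 = 6 (hidden single in row 4).
B6 = 3 (hidden single in row 6).
A8 = 1 (hidden single in box 7).
C3 = 1 (hidden single in row 3).
Singles propagation stalls; B1 is still open with candidates {7,9}.
  Try B1 = 7: this forces A3=2, G3=7, B4=1, G4=2, B5=9, A2=5; then A5 has no candidate left — contradiction.
So B1 = 9.
B5 = 1 (sole candidate).
B4 = 7 (sole candidate).
G4 = 2 (sole candidate).
J5 = 8 (sole candidate).
J8 = 7 (sole candidate).
G3 = 7 (sole candidate).
C4 = 5 (sole candidate).
D4 = 4 (sole candidate).
F4 = 8 (sole candidate).
J4 = 1 (sole candidate).
H5 = 5 (sole candidate).
C6 = 2 (sole candidate).
D6 = 5 (sole candidate).
H6 = 7 (sole candidate).
J6 = 4 (sole candidate).
J7 = 2 (sole candidate).
H8 = 8 (sole candidate).
C1 = 7: row 1 has {1,3,4,6,8,9}; col 3 has {1,2,3,4,5,6,8}; box has {1,3,4,6,8,9} → only 7 remains.
D1 = 2: row 1 has {1,3,4,6,7,8,9}; col 4 has {1,3,4,5,6,7,8,9}; box has {1,3,4,6,8,9} → only 2 remains.
F1 = 5: row 1 has {1,2,3,4,6,7,8,9}; col 6 has {1,3,4,6,8,9}; box has {1,2,3,4,6,8,9} → only 5 remains.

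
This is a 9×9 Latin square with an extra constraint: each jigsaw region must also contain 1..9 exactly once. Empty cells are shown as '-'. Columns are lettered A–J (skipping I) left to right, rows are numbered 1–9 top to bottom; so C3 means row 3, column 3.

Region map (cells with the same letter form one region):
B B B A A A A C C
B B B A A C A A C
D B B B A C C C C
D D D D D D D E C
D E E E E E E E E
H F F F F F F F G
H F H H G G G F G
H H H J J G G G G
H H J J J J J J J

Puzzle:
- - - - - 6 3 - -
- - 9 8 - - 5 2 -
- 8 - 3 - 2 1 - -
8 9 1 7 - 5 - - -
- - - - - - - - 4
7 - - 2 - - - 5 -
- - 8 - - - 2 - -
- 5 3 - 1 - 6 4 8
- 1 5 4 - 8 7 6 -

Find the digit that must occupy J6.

1

G4 = 4 (sole candidate).
H4 = 3 (sole candidate).
J4 = 6 (sole candidate).
D8 = 9 (sole candidate).
F8 = 7 (sole candidate).
D1 = 1 (sole candidate).
A3 = 6 (sole candidate).
E4 = 2 (sole candidate).
A5 = 3 (sole candidate).
D7 = 6 (sole candidate).
A8 = 2 (sole candidate).
A9 = 9 (sole candidate).
E9 = 3 (sole candidate).
J9 = 2 (sole candidate).
D5 = 5 (sole candidate).
A7 = 4 (sole candidate).
A1 = 5 (sole candidate).
A2 = 1 (sole candidate).
H1 = 8 (hidden single in row 1).
B2 = 6 (hidden single in row 2).
J3 = 5 (hidden single in row 3).
E7 = 5 (hidden single in row 7).
F2 = 4 (hidden single in region C).
E2 = 7 (sole candidate).
J2 = 3 (sole candidate).
J1 = 7 (hidden single in column 9).
H3 = 9 (sole candidate).
E3 = 4 (sole candidate).
E1 = 9 (sole candidate).
C3 = 7 (sole candidate).
F7 = 3 (hidden single in region G).
B7 = 7 (sole candidate).
H7 = 1 (sole candidate).
J7 = 9 (sole candidate).
B5 = 2 (sole candidate).
C5 = 6 (sole candidate).
E5 = 8 (sole candidate).
G5 = 9 (sole candidate).
H5 = 7 (sole candidate).
C6 = 4 (sole candidate).
E6 = 6 (sole candidate).
F6 = 9 (sole candidate).
G6 = 8 (sole candidate).
J6 = 1: row 6 has {2,4,5,6,7,8,9}; col 9 has {2,3,4,5,6,7,8,9}; region has {2,3,4,5,6,7,8,9} → only 1 remains.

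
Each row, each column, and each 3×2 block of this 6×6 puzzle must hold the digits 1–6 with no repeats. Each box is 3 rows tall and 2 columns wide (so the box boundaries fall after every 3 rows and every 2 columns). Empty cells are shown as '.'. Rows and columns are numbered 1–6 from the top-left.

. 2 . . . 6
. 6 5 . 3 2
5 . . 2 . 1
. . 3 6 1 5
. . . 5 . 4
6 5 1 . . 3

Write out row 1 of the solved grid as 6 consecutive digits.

R1C3 = 4: row 1 has {2,6}; col 3 has {1,3,5}; box has {2,5} → only 4 remains.
R1C5 = 5: row 1 has {2,4,6}; col 5 has {1,3}; box has {1,2,3,6} → only 5 remains.
R2C4 = 1: row 2 has {2,3,5,6}; col 4 has {2,5,6}; box has {2,4,5} → only 1 remains.
R3C3 = 6: row 3 has {1,2,5}; col 3 has {1,3,4,5}; box has {1,2,4,5} → only 6 remains.
R3C5 = 4: row 3 has {1,2,5,6}; col 5 has {1,3,5}; box has {1,2,3,5,6} → only 4 remains.
R4C2 = 4: row 4 has {1,3,5,6}; col 2 has {2,5,6}; box has {5,6} → only 4 remains.
R5C3 = 2: row 5 has {4,5}; col 3 has {1,3,4,5,6}; box has {1,3,5,6} → only 2 remains.
R5C5 = 6: row 5 has {2,4,5}; col 5 has {1,3,4,5}; box has {1,3,4,5} → only 6 remains.
R6C4 = 4: row 6 has {1,3,5,6}; col 4 has {1,2,5,6}; box has {1,2,3,5,6} → only 4 remains.
R6C5 = 2: row 6 has {1,3,4,5,6}; col 5 has {1,3,4,5,6}; box has {1,3,4,5,6} → only 2 remains.
R1C4 = 3: row 1 has {2,4,5,6}; col 4 has {1,2,4,5,6}; box has {1,2,4,5,6} → only 3 remains.
R2C1 = 4: row 2 has {1,2,3,5,6}; col 1 has {5,6}; box has {2,5,6} → only 4 remains.
R3C2 = 3: row 3 has {1,2,4,5,6}; col 2 has {2,4,5,6}; box has {2,4,5,6} → only 3 remains.
R4C1 = 2: row 4 has {1,3,4,5,6}; col 1 has {4,5,6}; box has {4,5,6} → only 2 remains.
R5C2 = 1: row 5 has {2,4,5,6}; col 2 has {2,3,4,5,6}; box has {2,4,5,6} → only 1 remains.
R1C1 = 1: row 1 has {2,3,4,5,6}; col 1 has {2,4,5,6}; box has {2,3,4,5,6} → only 1 remains.

124356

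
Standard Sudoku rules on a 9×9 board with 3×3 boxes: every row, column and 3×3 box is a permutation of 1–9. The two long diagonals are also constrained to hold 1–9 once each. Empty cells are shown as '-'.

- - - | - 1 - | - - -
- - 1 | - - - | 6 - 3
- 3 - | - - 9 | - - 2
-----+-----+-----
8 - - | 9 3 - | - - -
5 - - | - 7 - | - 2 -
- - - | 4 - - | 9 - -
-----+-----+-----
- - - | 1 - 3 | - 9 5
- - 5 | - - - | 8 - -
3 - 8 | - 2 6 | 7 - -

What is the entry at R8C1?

R8C4 = 7: row 8 has {5,8}; col 4 has {1,4,9}; box has {1,2,3,6} → only 7 remains.
R8C6 = 4: row 8 has {5,7,8}; col 6 has {3,6,9}; box has {1,2,3,6,7} → only 4 remains.
R9C4 = 5: row 9 has {2,3,6,7,8}; col 4 has {1,4,7,9}; box has {1,2,3,4,6,7} → only 5 remains.
R7C5 = 8: row 7 has {1,3,5,9}; col 5 has {1,2,3,7}; box has {1,2,3,4,5,6,7} → only 8 remains.
R8C5 = 9: row 8 has {4,5,7,8}; col 5 has {1,2,3,7,8}; box has {1,2,3,4,5,6,7,8} → only 9 remains.
R1C4 = 3: in row 1, 3 can only go here (every other open cell in that row sees a 3).
R2C1 = 9: in row 2, 9 can only go here (every other open cell in that row sees a 9).
R1C9 = 9: in row 1, 9 can only go here (every other open cell in that row sees a 9).
R2C6 = 7: in row 2, 7 can only go here (every other open cell in that row sees a 7).
R8C8 = 3: in row 8, 3 can only go here (every other open cell in that row sees a 3).
R6C3 = 3: in row 6, 3 can only go here (every other open cell in that row sees a 3).
R5C7 = 3: in row 5, 3 can only go here (every other open cell in that row sees a 3).
R9C2 = 9: in row 9, 9 can only go here (every other open cell in that row sees a 9).
R5C3 = 9: in row 5, 9 can only go here (every other open cell in that row sees a 9).
R2C4 = 2: in column 4, 2 can only go here (every other open cell in that column sees a 2).
R7C7 = 2: in column 7, 2 can only go here (every other open cell in that column sees a 2).
R7C3 = 6: row 7 has {1,2,3,5,8,9}; col 3 has {1,3,5,8,9}; box has {3,5,8,9}; anti-diagonal has {3,4,7,9} → only 6 remains.
R3C3 = 4: row 3 has {2,3,9}; col 3 has {1,3,5,6,8,9}; box has {1,3,9}; main diagonal has {2,3,7,9} → only 4 remains.
R9C9 = 1: row 9 has {2,3,5,6,7,8,9}; col 9 has {2,3,5,9}; box has {2,3,5,7,8,9}; main diagonal has {2,3,4,7,9} → only 1 remains.
R1C1 = 6: row 1 has {1,3,9}; col 1 has {3,5,8,9}; box has {1,3,4,9}; main diagonal has {1,2,3,4,7,9} → only 6 remains.
R3C1 = 7: row 3 has {2,3,4,9}; col 1 has {3,5,6,8,9}; box has {1,3,4,6,9} → only 7 remains.
R7C1 = 4: row 7 has {1,2,3,5,6,8,9}; col 1 has {3,5,6,7,8,9}; box has {3,5,6,8,9} → only 4 remains.
R7C2 = 7: row 7 has {1,2,3,4,5,6,8,9}; col 2 has {3,9}; box has {3,4,5,6,8,9} → only 7 remains.
R8C9 = 6: row 8 has {3,4,5,7,8,9}; col 9 has {1,2,3,5,9}; box has {1,2,3,5,7,8,9} → only 6 remains.
R9C8 = 4: row 9 has {1,2,3,5,6,7,8,9}; col 8 has {2,3,9}; box has {1,2,3,5,6,7,8,9} → only 4 remains.
R1C3 = 2: row 1 has {1,3,6,9}; col 3 has {1,3,4,5,6,8,9}; box has {1,3,4,6,7,9} → only 2 remains.
R4C3 = 7: row 4 has {3,8,9}; col 3 has {1,2,3,4,5,6,8,9}; box has {3,5,8,9} → only 7 remains.
R4C9 = 4: row 4 has {3,7,8,9}; col 9 has {1,2,3,5,6,9}; box has {2,3,9} → only 4 remains.
R5C9 = 8: row 5 has {2,3,5,7,9}; col 9 has {1,2,3,4,5,6,9}; box has {2,3,4,9} → only 8 remains.
R6C9 = 7: row 6 has {3,4,9}; col 9 has {1,2,3,4,5,6,8,9}; box has {2,3,4,8,9} → only 7 remains.
R5C4 = 6: row 5 has {2,3,5,7,8,9}; col 4 has {1,2,3,4,5,7,9}; box has {3,4,7,9} → only 6 remains.
R5C6 = 1: row 5 has {2,3,5,6,7,8,9}; col 6 has {3,4,6,7,9}; box has {3,4,6,7,9} → only 1 remains.
R6C5 = 5: row 6 has {3,4,7,9}; col 5 has {1,2,3,7,8,9}; box has {1,3,4,6,7,9} → only 5 remains.
R6C6 = 8: row 6 has {3,4,5,7,9}; col 6 has {1,3,4,6,7,9}; box has {1,3,4,5,6,7,9}; main diagonal has {1,2,3,4,6,7,9} → only 8 remains.
R1C6 = 5: row 1 has {1,2,3,6,9}; col 6 has {1,3,4,6,7,8,9}; box has {1,2,3,7,9} → only 5 remains.
R1C7 = 4: row 1 has {1,2,3,5,6,9}; col 7 has {2,3,6,7,8,9}; box has {2,3,6,9} → only 4 remains.
R2C2 = 5: row 2 has {1,2,3,6,7,9}; col 2 has {3,7,9}; box has {1,2,3,4,6,7,9}; main diagonal has {1,2,3,4,6,7,8,9} → only 5 remains.
R2C5 = 4: row 2 has {1,2,3,5,6,7,9}; col 5 has {1,2,3,5,7,8,9}; box has {1,2,3,5,7,9} → only 4 remains.
R2C8 = 8: row 2 has {1,2,3,4,5,6,7,9}; col 8 has {2,3,4,9}; box has {2,3,4,6,9}; anti-diagonal has {3,4,6,7,9} → only 8 remains.
R3C4 = 8: row 3 has {2,3,4,7,9}; col 4 has {1,2,3,4,5,6,7,9}; box has {1,2,3,4,5,7,9} → only 8 remains.
R3C5 = 6: row 3 has {2,3,4,7,8,9}; col 5 has {1,2,3,4,5,7,8,9}; box has {1,2,3,4,5,7,8,9} → only 6 remains.
R4C6 = 2: row 4 has {3,4,7,8,9}; col 6 has {1,3,4,5,6,7,8,9}; box has {1,3,4,5,6,7,8,9}; anti-diagonal has {3,4,6,7,8,9} → only 2 remains.
R5C2 = 4: row 5 has {1,2,3,5,6,7,8,9}; col 2 has {3,5,7,9}; box has {3,5,7,8,9} → only 4 remains.
R8C2 = 1: row 8 has {3,4,5,6,7,8,9}; col 2 has {3,4,5,7,9}; box has {3,4,5,6,7,8,9}; anti-diagonal has {2,3,4,6,7,8,9} → only 1 remains.
R1C2 = 8: row 1 has {1,2,3,4,5,6,9}; col 2 has {1,3,4,5,7,9}; box has {1,2,3,4,5,6,7,9} → only 8 remains.
R1C8 = 7: row 1 has {1,2,3,4,5,6,8,9}; col 8 has {2,3,4,8,9}; box has {2,3,4,6,8,9} → only 7 remains.
R3C7 = 5: row 3 has {2,3,4,6,7,8,9}; col 7 has {2,3,4,6,7,8,9}; box has {2,3,4,6,7,8,9}; anti-diagonal has {1,2,3,4,6,7,8,9} → only 5 remains.
R3C8 = 1: row 3 has {2,3,4,5,6,7,8,9}; col 8 has {2,3,4,7,8,9}; box has {2,3,4,5,6,7,8,9} → only 1 remains.
R4C2 = 6: row 4 has {2,3,4,7,8,9}; col 2 has {1,3,4,5,7,8,9}; box has {3,4,5,7,8,9} → only 6 remains.
R4C7 = 1: row 4 has {2,3,4,6,7,8,9}; col 7 has {2,3,4,5,6,7,8,9}; box has {2,3,4,7,8,9} → only 1 remains.
R4C8 = 5: row 4 has {1,2,3,4,6,7,8,9}; col 8 has {1,2,3,4,7,8,9}; box has {1,2,3,4,7,8,9} → only 5 remains.
R6C2 = 2: row 6 has {3,4,5,7,8,9}; col 2 has {1,3,4,5,6,7,8,9}; box has {3,4,5,6,7,8,9} → only 2 remains.
R6C8 = 6: row 6 has {2,3,4,5,7,8,9}; col 8 has {1,2,3,4,5,7,8,9}; box has {1,2,3,4,5,7,8,9} → only 6 remains.
R8C1 = 2: row 8 has {1,3,4,5,6,7,8,9}; col 1 has {3,4,5,6,7,8,9}; box has {1,3,4,5,6,7,8,9} → only 2 remains.

2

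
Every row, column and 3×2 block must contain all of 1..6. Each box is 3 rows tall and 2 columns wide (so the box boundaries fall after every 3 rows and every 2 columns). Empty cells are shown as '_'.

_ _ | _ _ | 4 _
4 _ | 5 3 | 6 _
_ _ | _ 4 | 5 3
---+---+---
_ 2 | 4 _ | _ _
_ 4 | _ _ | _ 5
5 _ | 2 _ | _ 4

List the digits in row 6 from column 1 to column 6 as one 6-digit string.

R2C2 = 1: row 2 has {3,4,5,6}; col 2 has {2,4}; box has {4} → only 1 remains.
R2C6 = 2: row 2 has {1,3,4,5,6}; col 6 has {3,4,5}; box has {3,4,5,6} → only 2 remains.
R3C2 = 6: row 3 has {3,4,5}; col 2 has {1,2,4}; box has {1,4} → only 6 remains.
R3C3 = 1: row 3 has {3,4,5,6}; col 3 has {2,4,5}; box has {3,4,5} → only 1 remains.
R6C2 = 3: row 6 has {2,4,5}; col 2 has {1,2,4,6}; box has {2,4,5} → only 3 remains.
R6C5 = 1: row 6 has {2,3,4,5}; col 5 has {4,5,6}; box has {4,5} → only 1 remains.
R1C2 = 5: row 1 has {4}; col 2 has {1,2,3,4,6}; box has {1,4,6} → only 5 remains.
R1C3 = 6: row 1 has {4,5}; col 3 has {1,2,4,5}; box has {1,3,4,5} → only 6 remains.
R1C4 = 2: row 1 has {4,5,6}; col 4 has {3,4}; box has {1,3,4,5,6} → only 2 remains.
R1C6 = 1: row 1 has {2,4,5,6}; col 6 has {2,3,4,5}; box has {2,3,4,5,6} → only 1 remains.
R3C1 = 2: row 3 has {1,3,4,5,6}; col 1 has {4,5}; box has {1,4,5,6} → only 2 remains.
R4C5 = 3: row 4 has {2,4}; col 5 has {1,4,5,6}; box has {1,4,5} → only 3 remains.
R4C6 = 6: row 4 has {2,3,4}; col 6 has {1,2,3,4,5}; box has {1,3,4,5} → only 6 remains.
R5C3 = 3: row 5 has {4,5}; col 3 has {1,2,4,5,6}; box has {2,4} → only 3 remains.
R5C5 = 2: row 5 has {3,4,5}; col 5 has {1,3,4,5,6}; box has {1,3,4,5,6} → only 2 remains.
R6C4 = 6: row 6 has {1,2,3,4,5}; col 4 has {2,3,4}; box has {2,3,4} → only 6 remains.

532614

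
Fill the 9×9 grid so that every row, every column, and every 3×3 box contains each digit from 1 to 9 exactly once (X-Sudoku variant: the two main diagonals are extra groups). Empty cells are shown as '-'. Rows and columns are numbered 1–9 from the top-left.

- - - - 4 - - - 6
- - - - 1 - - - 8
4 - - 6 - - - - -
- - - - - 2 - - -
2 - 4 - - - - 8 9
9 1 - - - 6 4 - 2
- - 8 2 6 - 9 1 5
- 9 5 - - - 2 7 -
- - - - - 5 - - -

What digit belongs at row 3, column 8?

9

row 2, column 8 = 4: in row 2, 4 can only go here (every other open cell in that row sees a 4).
row 4, column 4 = 4: in row 4, 4 can only go here (every other open cell in that row sees a 4).
row 4, column 5 = 9: in row 4, 9 can only go here (every other open cell in that row sees a 9).
row 9, column 9 = 3: row 9 has {5}; col 9 has {2,5,6,8,9}; box has {1,2,5,7,9}; main diagonal has {4,6,7,9} → only 3 remains.
row 5, column 5 = 5: row 5 has {2,4,8,9}; col 5 has {1,4,6,9}; box has {2,4,6,9}; main diagonal has {3,4,6,7,9}; anti-diagonal has {2,4,6,8,9} → only 5 remains.
row 8, column 9 = 4: row 8 has {2,5,7,9}; col 9 has {2,3,5,6,8,9}; box has {1,2,3,5,7,9} → only 4 remains.
row 9, column 8 = 6: row 9 has {3,5}; col 8 has {1,4,7,8}; box has {1,2,3,4,5,7,9} → only 6 remains.
row 2, column 2 = 2: row 2 has {1,4,8}; col 2 has {1,9}; box has {4}; main diagonal has {3,4,5,6,7,9} → only 2 remains.
row 3, column 3 = 1: row 3 has {4,6}; col 3 has {4,5,8}; box has {2,4}; main diagonal has {2,3,4,5,6,7,9} → only 1 remains.
row 3, column 9 = 7: row 3 has {1,4,6}; col 9 has {2,3,4,5,6,8,9}; box has {4,6,8} → only 7 remains.
row 4, column 9 = 1: row 4 has {2,4,9}; col 9 has {2,3,4,5,6,7,8,9}; box has {2,4,8,9} → only 1 remains.
row 9, column 7 = 8: row 9 has {3,5,6}; col 7 has {2,4,9}; box has {1,2,3,4,5,6,7,9} → only 8 remains.
row 1, column 1 = 8: row 1 has {4,6}; col 1 has {2,4,9}; box has {1,2,4}; main diagonal has {1,2,3,4,5,6,7,9} → only 8 remains.
row 3, column 7 = 3: row 3 has {1,4,6,7}; col 7 has {2,4,8,9}; box has {4,6,7,8}; anti-diagonal has {2,4,5,6,8,9} → only 3 remains.
row 6, column 4 = 7: row 6 has {1,2,4,6,9}; col 4 has {2,4,6}; box has {2,4,5,6,9}; anti-diagonal has {2,3,4,5,6,8,9} → only 7 remains.
row 9, column 1 = 1: row 9 has {3,5,6,8}; col 1 has {2,4,8,9}; box has {5,8,9}; anti-diagonal has {2,3,4,5,6,7,8,9} → only 1 remains.
row 9, column 4 = 9: row 9 has {1,3,5,6,8}; col 4 has {2,4,6,7}; box has {2,5,6} → only 9 remains.
row 9, column 5 = 7: row 9 has {1,3,5,6,8,9}; col 5 has {1,4,5,6,9}; box has {2,5,6,9} → only 7 remains.
row 2, column 7 = 5: row 2 has {1,2,4,8}; col 7 has {2,3,4,8,9}; box has {3,4,6,7,8} → only 5 remains.
row 3, column 2 = 5: row 3 has {1,3,4,6,7}; col 2 has {1,2,9}; box has {1,2,4,8} → only 5 remains.
row 6, column 3 = 3: row 6 has {1,2,4,6,7,9}; col 3 has {1,4,5,8}; box has {1,2,4,9} → only 3 remains.
row 6, column 5 = 8: row 6 has {1,2,3,4,6,7,9}; col 5 has {1,4,5,6,7,9}; box has {2,4,5,6,7,9} → only 8 remains.
row 6, column 8 = 5: row 6 has {1,2,3,4,6,7,8,9}; col 8 has {1,4,6,7,8}; box has {1,2,4,8,9} → only 5 remains.
row 8, column 5 = 3: row 8 has {2,4,5,7,9}; col 5 has {1,4,5,6,7,8,9}; box has {2,5,6,7,9} → only 3 remains.
row 9, column 2 = 4: row 9 has {1,3,5,6,7,8,9}; col 2 has {1,2,5,9}; box has {1,5,8,9} → only 4 remains.
row 9, column 3 = 2: row 9 has {1,3,4,5,6,7,8,9}; col 3 has {1,3,4,5,8}; box has {1,4,5,8,9} → only 2 remains.
row 1, column 7 = 1: row 1 has {4,6,8}; col 7 has {2,3,4,5,8,9}; box has {3,4,5,6,7,8} → only 1 remains.
row 2, column 4 = 3: row 2 has {1,2,4,5,8}; col 4 has {2,4,6,7,9}; box has {1,4,6} → only 3 remains.
row 3, column 5 = 2: row 3 has {1,3,4,5,6,7}; col 5 has {1,3,4,5,6,7,8,9}; box has {1,3,4,6} → only 2 remains.
row 3, column 8 = 9: row 3 has {1,2,3,4,5,6,7}; col 8 has {1,4,5,6,7,8}; box has {1,3,4,5,6,7,8} → only 9 remains.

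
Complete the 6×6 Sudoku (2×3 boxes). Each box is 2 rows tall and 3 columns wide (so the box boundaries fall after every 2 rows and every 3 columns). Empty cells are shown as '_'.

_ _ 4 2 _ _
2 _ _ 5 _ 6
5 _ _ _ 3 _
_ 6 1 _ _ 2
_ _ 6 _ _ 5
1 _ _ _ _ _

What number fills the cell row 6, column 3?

5

row 1, column 5 = 1: row 1 has {2,4}; col 5 has {3}; box has {2,5,6} → only 1 remains.
row 1, column 6 = 3: row 1 has {1,2,4}; col 6 has {2,5,6}; box has {1,2,5,6} → only 3 remains.
row 2, column 3 = 3: row 2 has {2,5,6}; col 3 has {1,4,6}; box has {2,4} → only 3 remains.
row 2, column 5 = 4: row 2 has {2,3,5,6}; col 5 has {1,3}; box has {1,2,3,5,6} → only 4 remains.
row 3, column 3 = 2: row 3 has {3,5}; col 3 has {1,3,4,6}; box has {1,5,6} → only 2 remains.
row 4, column 4 = 4: row 4 has {1,2,6}; col 4 has {2,5}; box has {2,3} → only 4 remains.
row 4, column 5 = 5: row 4 has {1,2,4,6}; col 5 has {1,3,4}; box has {2,3,4} → only 5 remains.
row 5, column 5 = 2: row 5 has {5,6}; col 5 has {1,3,4,5}; box has {5} → only 2 remains.
row 6, column 3 = 5: row 6 has {1}; col 3 has {1,2,3,4,6}; box has {1,6} → only 5 remains.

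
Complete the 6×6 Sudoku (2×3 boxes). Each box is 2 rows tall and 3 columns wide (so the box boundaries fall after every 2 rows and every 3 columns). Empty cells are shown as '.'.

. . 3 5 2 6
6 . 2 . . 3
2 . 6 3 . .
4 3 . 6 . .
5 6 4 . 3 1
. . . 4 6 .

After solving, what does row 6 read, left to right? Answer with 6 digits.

row 1, column 1 = 1 (sole candidate).
row 1, column 2 = 4 (sole candidate).
row 2, column 2 = 5 (sole candidate).
row 2, column 4 = 1 (sole candidate).
row 2, column 5 = 4 (sole candidate).
row 3, column 2 = 1 (sole candidate).
row 3, column 5 = 5 (sole candidate).
row 3, column 6 = 4 (sole candidate).
row 4, column 3 = 5 (sole candidate).
row 4, column 5 = 1 (sole candidate).
row 4, column 6 = 2 (sole candidate).
row 5, column 4 = 2 (sole candidate).
row 6, column 1 = 3: row 6 has {4,6}; col 1 has {1,2,4,5,6}; box has {4,5,6} → only 3 remains.
row 6, column 2 = 2: row 6 has {3,4,6}; col 2 has {1,3,4,5,6}; box has {3,4,5,6} → only 2 remains.
row 6, column 3 = 1: row 6 has {2,3,4,6}; col 3 has {2,3,4,5,6}; box has {2,3,4,5,6} → only 1 remains.
row 6, column 6 = 5: row 6 has {1,2,3,4,6}; col 6 has {1,2,3,4,6}; box has {1,2,3,4,6} → only 5 remains.

321465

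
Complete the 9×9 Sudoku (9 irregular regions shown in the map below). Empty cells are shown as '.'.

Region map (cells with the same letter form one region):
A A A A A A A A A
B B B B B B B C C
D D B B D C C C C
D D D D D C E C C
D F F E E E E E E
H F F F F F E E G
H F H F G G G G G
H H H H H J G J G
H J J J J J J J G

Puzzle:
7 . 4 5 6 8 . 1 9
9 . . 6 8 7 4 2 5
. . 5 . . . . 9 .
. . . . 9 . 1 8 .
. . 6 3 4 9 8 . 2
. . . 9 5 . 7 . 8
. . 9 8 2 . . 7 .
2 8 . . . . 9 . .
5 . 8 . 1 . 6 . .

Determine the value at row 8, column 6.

5

row 3, column 7 = 3 (sole candidate).
row 5, column 1 = 1 (sole candidate).
row 5, column 2 = 7 (sole candidate).
row 5, column 8 = 5 (sole candidate).
row 6, column 8 = 6 (sole candidate).
row 7, column 7 = 5 (sole candidate).
row 1, column 7 = 2 (sole candidate).
row 3, column 5 = 7 (sole candidate).
row 8, column 5 = 3 (sole candidate).
row 8, column 8 = 4 (sole candidate).
row 9, column 8 = 3 (sole candidate).
row 9, column 9 = 4 (sole candidate).
row 1, column 2 = 3 (sole candidate).
row 2, column 2 = 1 (sole candidate).
row 2, column 3 = 3 (sole candidate).
row 3, column 4 = 2 (sole candidate).
row 4, column 3 = 2 (sole candidate).
row 4, column 4 = 4 (sole candidate).
row 4, column 6 = 6 (sole candidate).
row 4, column 9 = 7 (sole candidate).
row 6, column 1 = 4 (sole candidate).
row 6, column 2 = 2 (sole candidate).
row 6, column 3 = 1 (sole candidate).
row 6, column 6 = 3 (sole candidate).
row 7, column 1 = 6 (sole candidate).
row 7, column 2 = 4 (sole candidate).
row 7, column 6 = 1 (sole candidate).
row 7, column 9 = 3 (sole candidate).
row 8, column 3 = 7 (sole candidate).
row 8, column 4 = 1 (sole candidate).
row 8, column 6 = 5: row 8 has {1,2,3,4,7,8,9}; col 6 has {1,3,6,7,8,9}; region has {1,3,4,6,8} → only 5 remains.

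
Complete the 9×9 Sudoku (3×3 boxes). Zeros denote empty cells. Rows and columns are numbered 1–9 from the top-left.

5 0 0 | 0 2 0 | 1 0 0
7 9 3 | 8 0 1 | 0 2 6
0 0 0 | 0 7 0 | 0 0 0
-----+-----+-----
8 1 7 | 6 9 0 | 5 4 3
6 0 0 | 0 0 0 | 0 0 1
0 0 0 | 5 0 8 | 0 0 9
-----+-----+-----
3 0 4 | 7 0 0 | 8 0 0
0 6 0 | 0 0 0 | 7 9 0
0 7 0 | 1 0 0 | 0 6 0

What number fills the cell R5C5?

3

R2C7 = 4: row 2 has {1,2,3,6,7,8,9}; col 7 has {1,5,7,8}; box has {1,2,6} → only 4 remains.
R4C6 = 2: row 4 has {1,3,4,5,6,7,8,9}; col 6 has {1,8}; box has {5,6,8,9} → only 2 remains.
R5C7 = 2: row 5 has {1,6}; col 7 has {1,4,5,7,8}; box has {1,3,4,5,9} → only 2 remains.
R6C3 = 2: row 6 has {5,8,9}; col 3 has {3,4,7}; box has {1,6,7,8} → only 2 remains.
R6C7 = 6: row 6 has {2,5,8,9}; col 7 has {1,2,4,5,7,8}; box has {1,2,3,4,5,9} → only 6 remains.
R6C8 = 7: row 6 has {2,5,6,8,9}; col 8 has {2,4,6,9}; box has {1,2,3,4,5,6,9} → only 7 remains.
R9C7 = 3: row 9 has {1,6,7}; col 7 has {1,2,4,5,6,7,8}; box has {6,7,8,9} → only 3 remains.
R2C5 = 5: row 2 has {1,2,3,4,6,7,8,9}; col 5 has {2,7,9}; box has {1,2,7,8} → only 5 remains.
R3C7 = 9: row 3 has {7}; col 7 has {1,2,3,4,5,6,7,8}; box has {1,2,4,6} → only 9 remains.
R5C8 = 8: row 5 has {1,2,6}; col 8 has {2,4,6,7,9}; box has {1,2,3,4,5,6,7,9} → only 8 remains.
R6C1 = 4: row 6 has {2,5,6,7,8,9}; col 1 has {3,5,6,7,8}; box has {1,2,6,7,8} → only 4 remains.
R6C2 = 3: row 6 has {2,4,5,6,7,8,9}; col 2 has {1,6,7,9}; box has {1,2,4,6,7,8} → only 3 remains.
R6C5 = 1: row 6 has {2,3,4,5,6,7,8,9}; col 5 has {2,5,7,9}; box has {2,5,6,8,9} → only 1 remains.
R7C5 = 6: row 7 has {3,4,7,8}; col 5 has {1,2,5,7,9}; box has {1,7} → only 6 remains.
R1C8 = 3: row 1 has {1,2,5}; col 8 has {2,4,6,7,8,9}; box has {1,2,4,6,9} → only 3 remains.
R3C8 = 5: row 3 has {7,9}; col 8 has {2,3,4,6,7,8,9}; box has {1,2,3,4,6,9} → only 5 remains.
R3C9 = 8: row 3 has {5,7,9}; col 9 has {1,3,6,9}; box has {1,2,3,4,5,6,9} → only 8 remains.
R5C2 = 5: row 5 has {1,2,6,8}; col 2 has {1,3,6,7,9}; box has {1,2,3,4,6,7,8} → only 5 remains.
R5C3 = 9: row 5 has {1,2,5,6,8}; col 3 has {2,3,4,7}; box has {1,2,3,4,5,6,7,8} → only 9 remains.
R7C2 = 2: row 7 has {3,4,6,7,8}; col 2 has {1,3,5,6,7,9}; box has {3,4,6,7} → only 2 remains.
R7C8 = 1: row 7 has {2,3,4,6,7,8}; col 8 has {2,3,4,5,6,7,8,9}; box has {3,6,7,8,9} → only 1 remains.
R7C9 = 5: row 7 has {1,2,3,4,6,7,8}; col 9 has {1,3,6,8,9}; box has {1,3,6,7,8,9} → only 5 remains.
R8C1 = 1: row 8 has {6,7,9}; col 1 has {3,4,5,6,7,8}; box has {2,3,4,6,7} → only 1 remains.
R9C1 = 9: row 9 has {1,3,6,7}; col 1 has {1,3,4,5,6,7,8}; box has {1,2,3,4,6,7} → only 9 remains.
R1C9 = 7: row 1 has {1,2,3,5}; col 9 has {1,3,5,6,8,9}; box has {1,2,3,4,5,6,8,9} → only 7 remains.
R3C1 = 2: row 3 has {5,7,8,9}; col 1 has {1,3,4,5,6,7,8,9}; box has {3,5,7,9} → only 2 remains.
R3C2 = 4: row 3 has {2,5,7,8,9}; col 2 has {1,2,3,5,6,7,9}; box has {2,3,5,7,9} → only 4 remains.
R3C4 = 3: row 3 has {2,4,5,7,8,9}; col 4 has {1,5,6,7,8}; box has {1,2,5,7,8} → only 3 remains.
R3C6 = 6: row 3 has {2,3,4,5,7,8,9}; col 6 has {1,2,8}; box has {1,2,3,5,7,8} → only 6 remains.
R5C4 = 4: row 5 has {1,2,5,6,8,9}; col 4 has {1,3,5,6,7,8}; box has {1,2,5,6,8,9} → only 4 remains.
R5C5 = 3: row 5 has {1,2,4,5,6,8,9}; col 5 has {1,2,5,6,7,9}; box has {1,2,4,5,6,8,9} → only 3 remains.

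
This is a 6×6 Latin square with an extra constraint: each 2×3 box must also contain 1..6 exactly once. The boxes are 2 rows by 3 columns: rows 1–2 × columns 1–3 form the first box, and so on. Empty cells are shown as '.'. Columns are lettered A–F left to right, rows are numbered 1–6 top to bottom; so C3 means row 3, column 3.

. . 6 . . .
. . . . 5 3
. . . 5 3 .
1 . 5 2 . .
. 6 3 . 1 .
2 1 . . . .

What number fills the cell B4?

3

A2 = 4: row 2 has {3,5}; col 1 has {1,2}; box has {6} → only 4 remains.
B2 = 2: row 2 has {3,4,5}; col 2 has {1,6}; box has {4,6} → only 2 remains.
C2 = 1: row 2 has {2,3,4,5}; col 3 has {3,5,6}; box has {2,4,6} → only 1 remains.
D2 = 6: row 2 has {1,2,3,4,5}; col 4 has {2,5}; box has {3,5} → only 6 remains.
A3 = 6: row 3 has {3,5}; col 1 has {1,2,4}; box has {1,5} → only 6 remains.
B3 = 4: row 3 has {3,5,6}; col 2 has {1,2,6}; box has {1,5,6} → only 4 remains.
C3 = 2: row 3 has {3,4,5,6}; col 3 has {1,3,5,6}; box has {1,4,5,6} → only 2 remains.
F3 = 1: row 3 has {2,3,4,5,6}; col 6 has {3}; box has {2,3,5} → only 1 remains.
B4 = 3: row 4 has {1,2,5}; col 2 has {1,2,4,6}; box has {1,2,4,5,6} → only 3 remains.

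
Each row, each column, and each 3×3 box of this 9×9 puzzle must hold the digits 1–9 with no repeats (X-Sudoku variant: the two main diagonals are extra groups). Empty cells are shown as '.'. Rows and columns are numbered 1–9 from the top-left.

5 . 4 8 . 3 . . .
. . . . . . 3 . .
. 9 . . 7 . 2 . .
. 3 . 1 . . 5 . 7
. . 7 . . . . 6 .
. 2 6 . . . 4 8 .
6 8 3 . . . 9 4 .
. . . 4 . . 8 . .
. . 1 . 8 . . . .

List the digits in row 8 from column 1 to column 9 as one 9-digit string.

275496831

r3c3 = 8: row 3 has {2,7,9}; col 3 has {1,3,4,6,7}; box has {4,5,9}; main diagonal has {1,5,9} → only 8 remains.
r4c3 = 9: row 4 has {1,3,5,7}; col 3 has {1,3,4,6,7,8}; box has {2,3,6,7} → only 9 remains.
r4c8 = 2: row 4 has {1,3,5,7,9}; col 8 has {4,6,8}; box has {4,5,6,7,8} → only 2 remains.
r5c5 = 4: row 5 has {6,7}; col 5 has {7,8}; box has {1}; main diagonal has {1,5,8,9}; anti-diagonal has {2,3} → only 4 remains.
r5c7 = 1: row 5 has {4,6,7}; col 7 has {2,3,4,5,8,9}; box has {2,4,5,6,7,8} → only 1 remains.
r6c1 = 1: row 6 has {2,4,6,8}; col 1 has {5,6}; box has {2,3,6,7,9} → only 1 remains.
r6c6 = 7: row 6 has {1,2,4,6,8}; col 6 has {3}; box has {1,4}; main diagonal has {1,4,5,8,9} → only 7 remains.
r8c8 = 3: row 8 has {4,8}; col 8 has {2,4,6,8}; box has {4,8,9}; main diagonal has {1,4,5,7,8,9} → only 3 remains.
r2c2 = 6: row 2 has {3}; col 2 has {2,3,8,9}; box has {4,5,8,9}; main diagonal has {1,3,4,5,7,8,9} → only 6 remains.
r2c3 = 2: row 2 has {3,6}; col 3 has {1,3,4,6,7,8,9}; box has {4,5,6,8,9} → only 2 remains.
r3c1 = 3: row 3 has {2,7,8,9}; col 1 has {1,5,6}; box has {2,4,5,6,8,9} → only 3 remains.
r4c5 = 6: row 4 has {1,2,3,5,7,9}; col 5 has {4,7,8}; box has {1,4,7} → only 6 remains.
r4c6 = 8: row 4 has {1,2,3,5,6,7,9}; col 6 has {3,7}; box has {1,4,6,7}; anti-diagonal has {2,3,4} → only 8 remains.
r5c1 = 8: row 5 has {1,4,6,7}; col 1 has {1,3,5,6}; box has {1,2,3,6,7,9} → only 8 remains.
r5c2 = 5: row 5 has {1,4,6,7,8}; col 2 has {2,3,6,8,9}; box has {1,2,3,6,7,8,9} → only 5 remains.
r8c2 = 7: row 8 has {3,4,8}; col 2 has {2,3,5,6,8,9}; box has {1,3,6,8}; anti-diagonal has {2,3,4,8} → only 7 remains.
r8c3 = 5: row 8 has {3,4,7,8}; col 3 has {1,2,3,4,6,7,8,9}; box has {1,3,6,7,8} → only 5 remains.
r9c1 = 9: row 9 has {1,8}; col 1 has {1,3,5,6,8}; box has {1,3,5,6,7,8}; anti-diagonal has {2,3,4,7,8} → only 9 remains.
r9c2 = 4: row 9 has {1,8,9}; col 2 has {2,3,5,6,7,8,9}; box has {1,3,5,6,7,8,9} → only 4 remains.
r9c9 = 2: row 9 has {1,4,8,9}; col 9 has {7}; box has {3,4,8,9}; main diagonal has {1,3,4,5,6,7,8,9} → only 2 remains.
r1c2 = 1: row 1 has {3,4,5,8}; col 2 has {2,3,4,5,6,7,8,9}; box has {2,3,4,5,6,8,9} → only 1 remains.
r1c9 = 6: row 1 has {1,3,4,5,8}; col 9 has {2,7}; box has {2,3}; anti-diagonal has {2,3,4,7,8,9} → only 6 remains.
r2c1 = 7: row 2 has {2,3,6}; col 1 has {1,3,5,6,8,9}; box has {1,2,3,4,5,6,8,9} → only 7 remains.
r4c1 = 4: row 4 has {1,2,3,5,6,7,8,9}; col 1 has {1,3,5,6,7,8,9}; box has {1,2,3,5,6,7,8,9} → only 4 remains.
r6c4 = 5: row 6 has {1,2,4,6,7,8}; col 4 has {1,4,8}; box has {1,4,6,7,8}; anti-diagonal has {2,3,4,6,7,8,9} → only 5 remains.
r8c1 = 2: row 8 has {3,4,5,7,8}; col 1 has {1,3,4,5,6,7,8,9}; box has {1,3,4,5,6,7,8,9} → only 2 remains.
r8c9 = 1: row 8 has {2,3,4,5,7,8}; col 9 has {2,6,7}; box has {2,3,4,8,9} → only 1 remains.
r1c7 = 7: row 1 has {1,3,4,5,6,8}; col 7 has {1,2,3,4,5,8,9}; box has {2,3,6} → only 7 remains.
r1c8 = 9: row 1 has {1,3,4,5,6,7,8}; col 8 has {2,3,4,6,8}; box has {2,3,6,7} → only 9 remains.
r2c4 = 9: row 2 has {2,3,6,7}; col 4 has {1,4,5,8}; box has {3,7,8} → only 9 remains.
r2c8 = 1: row 2 has {2,3,6,7,9}; col 8 has {2,3,4,6,8,9}; box has {2,3,6,7,9}; anti-diagonal has {2,3,4,5,6,7,8,9} → only 1 remains.
r3c4 = 6: row 3 has {2,3,7,8,9}; col 4 has {1,4,5,8,9}; box has {3,7,8,9} → only 6 remains.
r3c8 = 5: row 3 has {2,3,6,7,8,9}; col 8 has {1,2,3,4,6,8,9}; box has {1,2,3,6,7,9} → only 5 remains.
r3c9 = 4: row 3 has {2,3,5,6,7,8,9}; col 9 has {1,2,6,7}; box has {1,2,3,5,6,7,9} → only 4 remains.
r7c9 = 5: row 7 has {3,4,6,8,9}; col 9 has {1,2,4,6,7}; box has {1,2,3,4,8,9} → only 5 remains.
r8c5 = 9: row 8 has {1,2,3,4,5,7,8}; col 5 has {4,6,7,8}; box has {4,8} → only 9 remains.
r8c6 = 6: row 8 has {1,2,3,4,5,7,8,9}; col 6 has {3,7,8}; box has {4,8,9} → only 6 remains.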